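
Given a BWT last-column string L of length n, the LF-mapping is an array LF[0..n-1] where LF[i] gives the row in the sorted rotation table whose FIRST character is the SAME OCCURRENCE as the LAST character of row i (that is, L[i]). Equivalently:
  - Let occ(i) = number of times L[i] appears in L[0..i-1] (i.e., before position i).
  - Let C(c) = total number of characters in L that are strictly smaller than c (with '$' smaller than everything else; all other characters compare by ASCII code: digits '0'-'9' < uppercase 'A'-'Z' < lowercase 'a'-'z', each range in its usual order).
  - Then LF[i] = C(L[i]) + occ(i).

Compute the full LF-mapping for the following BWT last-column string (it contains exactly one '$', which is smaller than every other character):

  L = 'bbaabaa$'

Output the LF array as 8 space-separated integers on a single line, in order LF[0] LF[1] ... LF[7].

Char counts: '$':1, 'a':4, 'b':3
C (first-col start): C('$')=0, C('a')=1, C('b')=5
L[0]='b': occ=0, LF[0]=C('b')+0=5+0=5
L[1]='b': occ=1, LF[1]=C('b')+1=5+1=6
L[2]='a': occ=0, LF[2]=C('a')+0=1+0=1
L[3]='a': occ=1, LF[3]=C('a')+1=1+1=2
L[4]='b': occ=2, LF[4]=C('b')+2=5+2=7
L[5]='a': occ=2, LF[5]=C('a')+2=1+2=3
L[6]='a': occ=3, LF[6]=C('a')+3=1+3=4
L[7]='$': occ=0, LF[7]=C('$')+0=0+0=0

Answer: 5 6 1 2 7 3 4 0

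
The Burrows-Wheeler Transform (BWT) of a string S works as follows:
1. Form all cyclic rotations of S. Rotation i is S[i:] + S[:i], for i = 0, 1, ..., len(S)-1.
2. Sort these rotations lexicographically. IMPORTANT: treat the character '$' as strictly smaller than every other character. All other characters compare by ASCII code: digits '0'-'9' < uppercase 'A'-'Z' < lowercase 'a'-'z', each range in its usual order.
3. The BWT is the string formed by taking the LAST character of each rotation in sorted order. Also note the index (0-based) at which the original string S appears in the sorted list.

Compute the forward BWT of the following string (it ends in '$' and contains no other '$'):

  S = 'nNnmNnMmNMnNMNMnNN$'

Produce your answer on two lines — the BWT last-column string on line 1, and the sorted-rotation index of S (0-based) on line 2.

All 19 rotations (rotation i = S[i:]+S[:i]):
  rot[0] = nNnmNnMmNMnNMNMnNN$
  rot[1] = NnmNnMmNMnNMNMnNN$n
  rot[2] = nmNnMmNMnNMNMnNN$nN
  rot[3] = mNnMmNMnNMNMnNN$nNn
  rot[4] = NnMmNMnNMNMnNN$nNnm
  rot[5] = nMmNMnNMNMnNN$nNnmN
  rot[6] = MmNMnNMNMnNN$nNnmNn
  rot[7] = mNMnNMNMnNN$nNnmNnM
  rot[8] = NMnNMNMnNN$nNnmNnMm
  rot[9] = MnNMNMnNN$nNnmNnMmN
  rot[10] = nNMNMnNN$nNnmNnMmNM
  rot[11] = NMNMnNN$nNnmNnMmNMn
  rot[12] = MNMnNN$nNnmNnMmNMnN
  rot[13] = NMnNN$nNnmNnMmNMnNM
  rot[14] = MnNN$nNnmNnMmNMnNMN
  rot[15] = nNN$nNnmNnMmNMnNMNM
  rot[16] = NN$nNnmNnMmNMnNMNMn
  rot[17] = N$nNnmNnMmNMnNMNMnN
  rot[18] = $nNnmNnMmNMnNMNMnNN
Sorted (with $ < everything):
  sorted[0] = $nNnmNnMmNMnNMNMnNN  (last char: 'N')
  sorted[1] = MNMnNN$nNnmNnMmNMnN  (last char: 'N')
  sorted[2] = MmNMnNMNMnNN$nNnmNn  (last char: 'n')
  sorted[3] = MnNMNMnNN$nNnmNnMmN  (last char: 'N')
  sorted[4] = MnNN$nNnmNnMmNMnNMN  (last char: 'N')
  sorted[5] = N$nNnmNnMmNMnNMNMnN  (last char: 'N')
  sorted[6] = NMNMnNN$nNnmNnMmNMn  (last char: 'n')
  sorted[7] = NMnNMNMnNN$nNnmNnMm  (last char: 'm')
  sorted[8] = NMnNN$nNnmNnMmNMnNM  (last char: 'M')
  sorted[9] = NN$nNnmNnMmNMnNMNMn  (last char: 'n')
  sorted[10] = NnMmNMnNMNMnNN$nNnm  (last char: 'm')
  sorted[11] = NnmNnMmNMnNMNMnNN$n  (last char: 'n')
  sorted[12] = mNMnNMNMnNN$nNnmNnM  (last char: 'M')
  sorted[13] = mNnMmNMnNMNMnNN$nNn  (last char: 'n')
  sorted[14] = nMmNMnNMNMnNN$nNnmN  (last char: 'N')
  sorted[15] = nNMNMnNN$nNnmNnMmNM  (last char: 'M')
  sorted[16] = nNN$nNnmNnMmNMnNMNM  (last char: 'M')
  sorted[17] = nNnmNnMmNMnNMNMnNN$  (last char: '$')
  sorted[18] = nmNnMmNMnNMNMnNN$nN  (last char: 'N')
Last column: NNnNNNnmMnmnMnNMM$N
Original string S is at sorted index 17

Answer: NNnNNNnmMnmnMnNMM$N
17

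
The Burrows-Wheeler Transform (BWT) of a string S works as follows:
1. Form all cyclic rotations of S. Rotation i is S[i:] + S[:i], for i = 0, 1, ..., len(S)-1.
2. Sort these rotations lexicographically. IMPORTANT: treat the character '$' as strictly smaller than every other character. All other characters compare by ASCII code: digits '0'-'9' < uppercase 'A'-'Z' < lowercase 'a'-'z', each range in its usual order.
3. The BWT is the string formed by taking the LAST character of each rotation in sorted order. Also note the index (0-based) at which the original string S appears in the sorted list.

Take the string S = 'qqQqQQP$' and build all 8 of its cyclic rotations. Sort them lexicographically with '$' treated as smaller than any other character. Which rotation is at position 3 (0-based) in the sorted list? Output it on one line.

Answer: QQP$qqQq

Derivation:
All 8 rotations (rotation i = S[i:]+S[:i]):
  rot[0] = qqQqQQP$
  rot[1] = qQqQQP$q
  rot[2] = QqQQP$qq
  rot[3] = qQQP$qqQ
  rot[4] = QQP$qqQq
  rot[5] = QP$qqQqQ
  rot[6] = P$qqQqQQ
  rot[7] = $qqQqQQP
Sorted (with $ < everything):
  sorted[0] = $qqQqQQP
  sorted[1] = P$qqQqQQ
  sorted[2] = QP$qqQqQ
  sorted[3] = QQP$qqQq
  sorted[4] = QqQQP$qq
  sorted[5] = qQQP$qqQ
  sorted[6] = qQqQQP$q
  sorted[7] = qqQqQQP$
sorted[3] = QQP$qqQq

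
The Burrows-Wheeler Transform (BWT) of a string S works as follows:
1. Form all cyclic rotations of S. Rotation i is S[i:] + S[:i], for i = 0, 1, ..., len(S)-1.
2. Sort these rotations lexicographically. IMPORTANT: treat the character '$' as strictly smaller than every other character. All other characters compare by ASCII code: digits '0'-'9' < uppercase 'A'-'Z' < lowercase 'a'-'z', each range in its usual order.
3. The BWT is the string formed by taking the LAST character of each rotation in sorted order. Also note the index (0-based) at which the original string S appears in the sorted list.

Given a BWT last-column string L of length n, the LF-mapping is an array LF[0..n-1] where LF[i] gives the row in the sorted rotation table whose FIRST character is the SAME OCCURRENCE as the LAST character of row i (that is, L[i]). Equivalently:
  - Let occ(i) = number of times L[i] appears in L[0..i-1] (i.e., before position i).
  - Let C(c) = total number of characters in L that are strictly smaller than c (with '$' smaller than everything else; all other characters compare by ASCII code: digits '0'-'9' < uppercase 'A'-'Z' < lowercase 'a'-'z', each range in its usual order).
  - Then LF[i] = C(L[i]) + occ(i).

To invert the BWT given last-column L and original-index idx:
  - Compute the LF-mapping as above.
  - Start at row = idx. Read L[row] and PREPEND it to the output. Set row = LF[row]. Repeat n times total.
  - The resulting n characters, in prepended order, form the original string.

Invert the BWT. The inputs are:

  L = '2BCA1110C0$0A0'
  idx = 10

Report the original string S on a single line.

LF mapping: 8 11 12 9 5 6 7 1 13 2 0 3 10 4
Walk LF starting at row 10, prepending L[row]:
  step 1: row=10, L[10]='$', prepend. Next row=LF[10]=0
  step 2: row=0, L[0]='2', prepend. Next row=LF[0]=8
  step 3: row=8, L[8]='C', prepend. Next row=LF[8]=13
  step 4: row=13, L[13]='0', prepend. Next row=LF[13]=4
  step 5: row=4, L[4]='1', prepend. Next row=LF[4]=5
  step 6: row=5, L[5]='1', prepend. Next row=LF[5]=6
  step 7: row=6, L[6]='1', prepend. Next row=LF[6]=7
  step 8: row=7, L[7]='0', prepend. Next row=LF[7]=1
  step 9: row=1, L[1]='B', prepend. Next row=LF[1]=11
  step 10: row=11, L[11]='0', prepend. Next row=LF[11]=3
  step 11: row=3, L[3]='A', prepend. Next row=LF[3]=9
  step 12: row=9, L[9]='0', prepend. Next row=LF[9]=2
  step 13: row=2, L[2]='C', prepend. Next row=LF[2]=12
  step 14: row=12, L[12]='A', prepend. Next row=LF[12]=10
Reversed output: AC0A0B01110C2$

Answer: AC0A0B01110C2$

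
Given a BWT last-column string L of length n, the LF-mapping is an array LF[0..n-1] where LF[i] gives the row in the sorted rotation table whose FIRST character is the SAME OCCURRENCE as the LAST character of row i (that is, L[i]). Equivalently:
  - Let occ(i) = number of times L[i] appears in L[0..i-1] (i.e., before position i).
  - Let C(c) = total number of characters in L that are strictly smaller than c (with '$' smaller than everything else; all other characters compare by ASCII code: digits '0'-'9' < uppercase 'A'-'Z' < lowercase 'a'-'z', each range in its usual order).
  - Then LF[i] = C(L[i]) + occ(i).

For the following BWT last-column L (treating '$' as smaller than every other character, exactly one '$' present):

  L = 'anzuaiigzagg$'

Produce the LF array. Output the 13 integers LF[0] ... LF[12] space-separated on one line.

Answer: 1 9 11 10 2 7 8 4 12 3 5 6 0

Derivation:
Char counts: '$':1, 'a':3, 'g':3, 'i':2, 'n':1, 'u':1, 'z':2
C (first-col start): C('$')=0, C('a')=1, C('g')=4, C('i')=7, C('n')=9, C('u')=10, C('z')=11
L[0]='a': occ=0, LF[0]=C('a')+0=1+0=1
L[1]='n': occ=0, LF[1]=C('n')+0=9+0=9
L[2]='z': occ=0, LF[2]=C('z')+0=11+0=11
L[3]='u': occ=0, LF[3]=C('u')+0=10+0=10
L[4]='a': occ=1, LF[4]=C('a')+1=1+1=2
L[5]='i': occ=0, LF[5]=C('i')+0=7+0=7
L[6]='i': occ=1, LF[6]=C('i')+1=7+1=8
L[7]='g': occ=0, LF[7]=C('g')+0=4+0=4
L[8]='z': occ=1, LF[8]=C('z')+1=11+1=12
L[9]='a': occ=2, LF[9]=C('a')+2=1+2=3
L[10]='g': occ=1, LF[10]=C('g')+1=4+1=5
L[11]='g': occ=2, LF[11]=C('g')+2=4+2=6
L[12]='$': occ=0, LF[12]=C('$')+0=0+0=0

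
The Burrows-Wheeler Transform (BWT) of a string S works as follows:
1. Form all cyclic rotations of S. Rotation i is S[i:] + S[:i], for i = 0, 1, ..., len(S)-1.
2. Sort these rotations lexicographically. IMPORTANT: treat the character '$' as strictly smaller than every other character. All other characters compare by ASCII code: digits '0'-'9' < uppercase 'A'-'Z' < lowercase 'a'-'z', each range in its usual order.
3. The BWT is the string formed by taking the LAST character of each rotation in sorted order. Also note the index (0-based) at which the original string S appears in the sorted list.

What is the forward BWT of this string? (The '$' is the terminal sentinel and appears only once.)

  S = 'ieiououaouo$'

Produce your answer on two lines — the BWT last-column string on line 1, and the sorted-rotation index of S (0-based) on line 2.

All 12 rotations (rotation i = S[i:]+S[:i]):
  rot[0] = ieiououaouo$
  rot[1] = eiououaouo$i
  rot[2] = iououaouo$ie
  rot[3] = ououaouo$iei
  rot[4] = uouaouo$ieio
  rot[5] = ouaouo$ieiou
  rot[6] = uaouo$ieiouo
  rot[7] = aouo$ieiouou
  rot[8] = ouo$ieiououa
  rot[9] = uo$ieiououao
  rot[10] = o$ieiououaou
  rot[11] = $ieiououaouo
Sorted (with $ < everything):
  sorted[0] = $ieiououaouo  (last char: 'o')
  sorted[1] = aouo$ieiouou  (last char: 'u')
  sorted[2] = eiououaouo$i  (last char: 'i')
  sorted[3] = ieiououaouo$  (last char: '$')
  sorted[4] = iououaouo$ie  (last char: 'e')
  sorted[5] = o$ieiououaou  (last char: 'u')
  sorted[6] = ouaouo$ieiou  (last char: 'u')
  sorted[7] = ouo$ieiououa  (last char: 'a')
  sorted[8] = ououaouo$iei  (last char: 'i')
  sorted[9] = uaouo$ieiouo  (last char: 'o')
  sorted[10] = uo$ieiououao  (last char: 'o')
  sorted[11] = uouaouo$ieio  (last char: 'o')
Last column: oui$euuaiooo
Original string S is at sorted index 3

Answer: oui$euuaiooo
3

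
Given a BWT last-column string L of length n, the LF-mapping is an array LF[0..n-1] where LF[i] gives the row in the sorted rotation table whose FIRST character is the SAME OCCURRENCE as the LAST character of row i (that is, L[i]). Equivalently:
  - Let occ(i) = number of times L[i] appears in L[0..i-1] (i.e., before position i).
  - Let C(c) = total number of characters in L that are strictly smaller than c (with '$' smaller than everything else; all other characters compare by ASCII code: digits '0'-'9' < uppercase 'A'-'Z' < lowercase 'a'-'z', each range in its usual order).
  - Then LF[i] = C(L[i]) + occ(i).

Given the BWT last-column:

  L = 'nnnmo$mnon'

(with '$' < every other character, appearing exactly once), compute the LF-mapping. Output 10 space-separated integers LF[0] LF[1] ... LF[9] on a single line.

Char counts: '$':1, 'm':2, 'n':5, 'o':2
C (first-col start): C('$')=0, C('m')=1, C('n')=3, C('o')=8
L[0]='n': occ=0, LF[0]=C('n')+0=3+0=3
L[1]='n': occ=1, LF[1]=C('n')+1=3+1=4
L[2]='n': occ=2, LF[2]=C('n')+2=3+2=5
L[3]='m': occ=0, LF[3]=C('m')+0=1+0=1
L[4]='o': occ=0, LF[4]=C('o')+0=8+0=8
L[5]='$': occ=0, LF[5]=C('$')+0=0+0=0
L[6]='m': occ=1, LF[6]=C('m')+1=1+1=2
L[7]='n': occ=3, LF[7]=C('n')+3=3+3=6
L[8]='o': occ=1, LF[8]=C('o')+1=8+1=9
L[9]='n': occ=4, LF[9]=C('n')+4=3+4=7

Answer: 3 4 5 1 8 0 2 6 9 7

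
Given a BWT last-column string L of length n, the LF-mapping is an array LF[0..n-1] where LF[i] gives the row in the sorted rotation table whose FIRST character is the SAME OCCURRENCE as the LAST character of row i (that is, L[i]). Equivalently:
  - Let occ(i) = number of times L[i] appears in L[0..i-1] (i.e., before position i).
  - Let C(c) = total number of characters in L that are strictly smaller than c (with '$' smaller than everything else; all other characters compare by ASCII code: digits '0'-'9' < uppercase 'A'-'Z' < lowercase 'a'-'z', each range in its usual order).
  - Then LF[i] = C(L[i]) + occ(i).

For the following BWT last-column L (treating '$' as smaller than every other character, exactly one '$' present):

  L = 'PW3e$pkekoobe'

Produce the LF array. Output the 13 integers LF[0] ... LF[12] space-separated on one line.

Answer: 2 3 1 5 0 12 8 6 9 10 11 4 7

Derivation:
Char counts: '$':1, '3':1, 'P':1, 'W':1, 'b':1, 'e':3, 'k':2, 'o':2, 'p':1
C (first-col start): C('$')=0, C('3')=1, C('P')=2, C('W')=3, C('b')=4, C('e')=5, C('k')=8, C('o')=10, C('p')=12
L[0]='P': occ=0, LF[0]=C('P')+0=2+0=2
L[1]='W': occ=0, LF[1]=C('W')+0=3+0=3
L[2]='3': occ=0, LF[2]=C('3')+0=1+0=1
L[3]='e': occ=0, LF[3]=C('e')+0=5+0=5
L[4]='$': occ=0, LF[4]=C('$')+0=0+0=0
L[5]='p': occ=0, LF[5]=C('p')+0=12+0=12
L[6]='k': occ=0, LF[6]=C('k')+0=8+0=8
L[7]='e': occ=1, LF[7]=C('e')+1=5+1=6
L[8]='k': occ=1, LF[8]=C('k')+1=8+1=9
L[9]='o': occ=0, LF[9]=C('o')+0=10+0=10
L[10]='o': occ=1, LF[10]=C('o')+1=10+1=11
L[11]='b': occ=0, LF[11]=C('b')+0=4+0=4
L[12]='e': occ=2, LF[12]=C('e')+2=5+2=7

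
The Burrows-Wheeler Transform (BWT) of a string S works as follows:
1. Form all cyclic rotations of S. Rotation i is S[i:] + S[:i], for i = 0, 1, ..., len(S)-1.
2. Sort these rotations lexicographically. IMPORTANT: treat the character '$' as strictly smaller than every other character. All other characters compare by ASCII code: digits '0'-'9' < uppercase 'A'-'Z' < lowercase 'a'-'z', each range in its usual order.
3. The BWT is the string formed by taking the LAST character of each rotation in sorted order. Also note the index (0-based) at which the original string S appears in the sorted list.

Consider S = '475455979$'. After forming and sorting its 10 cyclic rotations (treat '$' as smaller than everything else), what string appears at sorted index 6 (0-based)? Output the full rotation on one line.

All 10 rotations (rotation i = S[i:]+S[:i]):
  rot[0] = 475455979$
  rot[1] = 75455979$4
  rot[2] = 5455979$47
  rot[3] = 455979$475
  rot[4] = 55979$4754
  rot[5] = 5979$47545
  rot[6] = 979$475455
  rot[7] = 79$4754559
  rot[8] = 9$47545597
  rot[9] = $475455979
Sorted (with $ < everything):
  sorted[0] = $475455979
  sorted[1] = 455979$475
  sorted[2] = 475455979$
  sorted[3] = 5455979$47
  sorted[4] = 55979$4754
  sorted[5] = 5979$47545
  sorted[6] = 75455979$4
  sorted[7] = 79$4754559
  sorted[8] = 9$47545597
  sorted[9] = 979$475455
sorted[6] = 75455979$4

Answer: 75455979$4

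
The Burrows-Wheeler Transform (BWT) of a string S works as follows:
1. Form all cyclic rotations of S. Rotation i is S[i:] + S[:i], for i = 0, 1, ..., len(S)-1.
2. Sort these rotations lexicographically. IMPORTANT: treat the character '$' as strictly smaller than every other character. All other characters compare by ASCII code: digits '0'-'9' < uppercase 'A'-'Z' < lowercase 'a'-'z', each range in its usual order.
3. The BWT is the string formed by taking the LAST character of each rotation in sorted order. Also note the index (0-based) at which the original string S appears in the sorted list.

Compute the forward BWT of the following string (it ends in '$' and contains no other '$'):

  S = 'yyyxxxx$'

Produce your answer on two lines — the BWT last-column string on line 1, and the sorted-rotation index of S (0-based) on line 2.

All 8 rotations (rotation i = S[i:]+S[:i]):
  rot[0] = yyyxxxx$
  rot[1] = yyxxxx$y
  rot[2] = yxxxx$yy
  rot[3] = xxxx$yyy
  rot[4] = xxx$yyyx
  rot[5] = xx$yyyxx
  rot[6] = x$yyyxxx
  rot[7] = $yyyxxxx
Sorted (with $ < everything):
  sorted[0] = $yyyxxxx  (last char: 'x')
  sorted[1] = x$yyyxxx  (last char: 'x')
  sorted[2] = xx$yyyxx  (last char: 'x')
  sorted[3] = xxx$yyyx  (last char: 'x')
  sorted[4] = xxxx$yyy  (last char: 'y')
  sorted[5] = yxxxx$yy  (last char: 'y')
  sorted[6] = yyxxxx$y  (last char: 'y')
  sorted[7] = yyyxxxx$  (last char: '$')
Last column: xxxxyyy$
Original string S is at sorted index 7

Answer: xxxxyyy$
7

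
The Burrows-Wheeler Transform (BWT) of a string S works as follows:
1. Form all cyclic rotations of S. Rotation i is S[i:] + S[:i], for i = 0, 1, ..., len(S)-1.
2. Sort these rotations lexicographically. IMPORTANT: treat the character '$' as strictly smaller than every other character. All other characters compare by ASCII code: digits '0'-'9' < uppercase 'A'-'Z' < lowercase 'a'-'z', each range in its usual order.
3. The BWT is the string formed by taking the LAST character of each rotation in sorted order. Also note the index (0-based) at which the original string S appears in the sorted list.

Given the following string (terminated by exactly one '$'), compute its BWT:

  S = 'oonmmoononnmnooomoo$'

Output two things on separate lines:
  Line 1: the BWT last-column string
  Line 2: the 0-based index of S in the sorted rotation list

Answer: onnomonoomooonomo$mn
17

Derivation:
All 20 rotations (rotation i = S[i:]+S[:i]):
  rot[0] = oonmmoononnmnooomoo$
  rot[1] = onmmoononnmnooomoo$o
  rot[2] = nmmoononnmnooomoo$oo
  rot[3] = mmoononnmnooomoo$oon
  rot[4] = moononnmnooomoo$oonm
  rot[5] = oononnmnooomoo$oonmm
  rot[6] = ononnmnooomoo$oonmmo
  rot[7] = nonnmnooomoo$oonmmoo
  rot[8] = onnmnooomoo$oonmmoon
  rot[9] = nnmnooomoo$oonmmoono
  rot[10] = nmnooomoo$oonmmoonon
  rot[11] = mnooomoo$oonmmoononn
  rot[12] = nooomoo$oonmmoononnm
  rot[13] = ooomoo$oonmmoononnmn
  rot[14] = oomoo$oonmmoononnmno
  rot[15] = omoo$oonmmoononnmnoo
  rot[16] = moo$oonmmoononnmnooo
  rot[17] = oo$oonmmoononnmnooom
  rot[18] = o$oonmmoononnmnooomo
  rot[19] = $oonmmoononnmnooomoo
Sorted (with $ < everything):
  sorted[0] = $oonmmoononnmnooomoo  (last char: 'o')
  sorted[1] = mmoononnmnooomoo$oon  (last char: 'n')
  sorted[2] = mnooomoo$oonmmoononn  (last char: 'n')
  sorted[3] = moo$oonmmoononnmnooo  (last char: 'o')
  sorted[4] = moononnmnooomoo$oonm  (last char: 'm')
  sorted[5] = nmmoononnmnooomoo$oo  (last char: 'o')
  sorted[6] = nmnooomoo$oonmmoonon  (last char: 'n')
  sorted[7] = nnmnooomoo$oonmmoono  (last char: 'o')
  sorted[8] = nonnmnooomoo$oonmmoo  (last char: 'o')
  sorted[9] = nooomoo$oonmmoononnm  (last char: 'm')
  sorted[10] = o$oonmmoononnmnooomo  (last char: 'o')
  sorted[11] = omoo$oonmmoononnmnoo  (last char: 'o')
  sorted[12] = onmmoononnmnooomoo$o  (last char: 'o')
  sorted[13] = onnmnooomoo$oonmmoon  (last char: 'n')
  sorted[14] = ononnmnooomoo$oonmmo  (last char: 'o')
  sorted[15] = oo$oonmmoononnmnooom  (last char: 'm')
  sorted[16] = oomoo$oonmmoononnmno  (last char: 'o')
  sorted[17] = oonmmoononnmnooomoo$  (last char: '$')
  sorted[18] = oononnmnooomoo$oonmm  (last char: 'm')
  sorted[19] = ooomoo$oonmmoononnmn  (last char: 'n')
Last column: onnomonoomooonomo$mn
Original string S is at sorted index 17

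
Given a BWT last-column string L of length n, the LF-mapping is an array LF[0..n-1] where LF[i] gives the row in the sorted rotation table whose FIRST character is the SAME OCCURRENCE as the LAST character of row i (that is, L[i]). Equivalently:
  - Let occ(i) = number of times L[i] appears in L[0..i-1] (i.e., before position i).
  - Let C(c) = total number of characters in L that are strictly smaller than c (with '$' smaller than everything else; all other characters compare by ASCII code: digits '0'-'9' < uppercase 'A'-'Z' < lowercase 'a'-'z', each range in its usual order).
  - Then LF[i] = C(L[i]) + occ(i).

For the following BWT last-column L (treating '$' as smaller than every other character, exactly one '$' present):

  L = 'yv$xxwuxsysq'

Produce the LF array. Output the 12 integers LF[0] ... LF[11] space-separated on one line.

Char counts: '$':1, 'q':1, 's':2, 'u':1, 'v':1, 'w':1, 'x':3, 'y':2
C (first-col start): C('$')=0, C('q')=1, C('s')=2, C('u')=4, C('v')=5, C('w')=6, C('x')=7, C('y')=10
L[0]='y': occ=0, LF[0]=C('y')+0=10+0=10
L[1]='v': occ=0, LF[1]=C('v')+0=5+0=5
L[2]='$': occ=0, LF[2]=C('$')+0=0+0=0
L[3]='x': occ=0, LF[3]=C('x')+0=7+0=7
L[4]='x': occ=1, LF[4]=C('x')+1=7+1=8
L[5]='w': occ=0, LF[5]=C('w')+0=6+0=6
L[6]='u': occ=0, LF[6]=C('u')+0=4+0=4
L[7]='x': occ=2, LF[7]=C('x')+2=7+2=9
L[8]='s': occ=0, LF[8]=C('s')+0=2+0=2
L[9]='y': occ=1, LF[9]=C('y')+1=10+1=11
L[10]='s': occ=1, LF[10]=C('s')+1=2+1=3
L[11]='q': occ=0, LF[11]=C('q')+0=1+0=1

Answer: 10 5 0 7 8 6 4 9 2 11 3 1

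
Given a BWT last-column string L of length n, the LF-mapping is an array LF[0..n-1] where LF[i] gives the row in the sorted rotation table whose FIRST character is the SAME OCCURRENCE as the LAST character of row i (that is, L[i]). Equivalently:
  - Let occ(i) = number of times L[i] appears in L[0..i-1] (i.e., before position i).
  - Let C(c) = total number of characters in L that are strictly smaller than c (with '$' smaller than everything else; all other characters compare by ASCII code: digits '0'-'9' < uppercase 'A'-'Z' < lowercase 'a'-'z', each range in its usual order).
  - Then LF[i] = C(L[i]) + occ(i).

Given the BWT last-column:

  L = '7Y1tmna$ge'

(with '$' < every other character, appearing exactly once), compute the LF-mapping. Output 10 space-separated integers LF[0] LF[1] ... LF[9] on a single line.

Answer: 2 3 1 9 7 8 4 0 6 5

Derivation:
Char counts: '$':1, '1':1, '7':1, 'Y':1, 'a':1, 'e':1, 'g':1, 'm':1, 'n':1, 't':1
C (first-col start): C('$')=0, C('1')=1, C('7')=2, C('Y')=3, C('a')=4, C('e')=5, C('g')=6, C('m')=7, C('n')=8, C('t')=9
L[0]='7': occ=0, LF[0]=C('7')+0=2+0=2
L[1]='Y': occ=0, LF[1]=C('Y')+0=3+0=3
L[2]='1': occ=0, LF[2]=C('1')+0=1+0=1
L[3]='t': occ=0, LF[3]=C('t')+0=9+0=9
L[4]='m': occ=0, LF[4]=C('m')+0=7+0=7
L[5]='n': occ=0, LF[5]=C('n')+0=8+0=8
L[6]='a': occ=0, LF[6]=C('a')+0=4+0=4
L[7]='$': occ=0, LF[7]=C('$')+0=0+0=0
L[8]='g': occ=0, LF[8]=C('g')+0=6+0=6
L[9]='e': occ=0, LF[9]=C('e')+0=5+0=5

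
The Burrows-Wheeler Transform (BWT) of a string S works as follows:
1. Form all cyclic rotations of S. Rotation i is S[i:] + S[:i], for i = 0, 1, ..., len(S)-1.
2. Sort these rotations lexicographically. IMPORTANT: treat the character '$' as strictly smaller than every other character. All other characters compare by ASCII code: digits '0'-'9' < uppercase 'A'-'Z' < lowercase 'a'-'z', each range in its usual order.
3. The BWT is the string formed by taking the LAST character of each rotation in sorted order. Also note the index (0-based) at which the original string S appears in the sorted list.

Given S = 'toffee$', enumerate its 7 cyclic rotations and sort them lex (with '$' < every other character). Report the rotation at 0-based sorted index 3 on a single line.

All 7 rotations (rotation i = S[i:]+S[:i]):
  rot[0] = toffee$
  rot[1] = offee$t
  rot[2] = ffee$to
  rot[3] = fee$tof
  rot[4] = ee$toff
  rot[5] = e$toffe
  rot[6] = $toffee
Sorted (with $ < everything):
  sorted[0] = $toffee
  sorted[1] = e$toffe
  sorted[2] = ee$toff
  sorted[3] = fee$tof
  sorted[4] = ffee$to
  sorted[5] = offee$t
  sorted[6] = toffee$
sorted[3] = fee$tof

Answer: fee$tof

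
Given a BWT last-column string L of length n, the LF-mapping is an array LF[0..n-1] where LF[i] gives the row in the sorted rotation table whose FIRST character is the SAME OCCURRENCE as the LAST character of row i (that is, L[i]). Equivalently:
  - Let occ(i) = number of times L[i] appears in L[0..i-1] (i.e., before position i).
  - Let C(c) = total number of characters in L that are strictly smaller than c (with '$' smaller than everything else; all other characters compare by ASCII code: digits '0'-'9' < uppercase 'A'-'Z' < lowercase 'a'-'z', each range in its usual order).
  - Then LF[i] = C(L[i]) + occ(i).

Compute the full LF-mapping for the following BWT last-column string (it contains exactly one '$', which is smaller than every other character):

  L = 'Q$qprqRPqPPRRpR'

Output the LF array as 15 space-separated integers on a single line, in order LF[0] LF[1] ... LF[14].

Answer: 4 0 11 9 14 12 5 1 13 2 3 6 7 10 8

Derivation:
Char counts: '$':1, 'P':3, 'Q':1, 'R':4, 'p':2, 'q':3, 'r':1
C (first-col start): C('$')=0, C('P')=1, C('Q')=4, C('R')=5, C('p')=9, C('q')=11, C('r')=14
L[0]='Q': occ=0, LF[0]=C('Q')+0=4+0=4
L[1]='$': occ=0, LF[1]=C('$')+0=0+0=0
L[2]='q': occ=0, LF[2]=C('q')+0=11+0=11
L[3]='p': occ=0, LF[3]=C('p')+0=9+0=9
L[4]='r': occ=0, LF[4]=C('r')+0=14+0=14
L[5]='q': occ=1, LF[5]=C('q')+1=11+1=12
L[6]='R': occ=0, LF[6]=C('R')+0=5+0=5
L[7]='P': occ=0, LF[7]=C('P')+0=1+0=1
L[8]='q': occ=2, LF[8]=C('q')+2=11+2=13
L[9]='P': occ=1, LF[9]=C('P')+1=1+1=2
L[10]='P': occ=2, LF[10]=C('P')+2=1+2=3
L[11]='R': occ=1, LF[11]=C('R')+1=5+1=6
L[12]='R': occ=2, LF[12]=C('R')+2=5+2=7
L[13]='p': occ=1, LF[13]=C('p')+1=9+1=10
L[14]='R': occ=3, LF[14]=C('R')+3=5+3=8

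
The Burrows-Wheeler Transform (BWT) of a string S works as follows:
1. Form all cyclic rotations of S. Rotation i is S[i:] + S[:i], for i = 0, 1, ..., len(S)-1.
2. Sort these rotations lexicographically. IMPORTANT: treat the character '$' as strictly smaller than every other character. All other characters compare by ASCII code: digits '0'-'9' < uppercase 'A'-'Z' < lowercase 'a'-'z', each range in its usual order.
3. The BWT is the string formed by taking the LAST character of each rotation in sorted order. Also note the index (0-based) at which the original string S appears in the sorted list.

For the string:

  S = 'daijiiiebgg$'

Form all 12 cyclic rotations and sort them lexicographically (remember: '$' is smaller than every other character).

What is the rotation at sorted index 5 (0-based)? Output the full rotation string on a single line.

All 12 rotations (rotation i = S[i:]+S[:i]):
  rot[0] = daijiiiebgg$
  rot[1] = aijiiiebgg$d
  rot[2] = ijiiiebgg$da
  rot[3] = jiiiebgg$dai
  rot[4] = iiiebgg$daij
  rot[5] = iiebgg$daiji
  rot[6] = iebgg$daijii
  rot[7] = ebgg$daijiii
  rot[8] = bgg$daijiiie
  rot[9] = gg$daijiiieb
  rot[10] = g$daijiiiebg
  rot[11] = $daijiiiebgg
Sorted (with $ < everything):
  sorted[0] = $daijiiiebgg
  sorted[1] = aijiiiebgg$d
  sorted[2] = bgg$daijiiie
  sorted[3] = daijiiiebgg$
  sorted[4] = ebgg$daijiii
  sorted[5] = g$daijiiiebg
  sorted[6] = gg$daijiiieb
  sorted[7] = iebgg$daijii
  sorted[8] = iiebgg$daiji
  sorted[9] = iiiebgg$daij
  sorted[10] = ijiiiebgg$da
  sorted[11] = jiiiebgg$dai
sorted[5] = g$daijiiiebg

Answer: g$daijiiiebg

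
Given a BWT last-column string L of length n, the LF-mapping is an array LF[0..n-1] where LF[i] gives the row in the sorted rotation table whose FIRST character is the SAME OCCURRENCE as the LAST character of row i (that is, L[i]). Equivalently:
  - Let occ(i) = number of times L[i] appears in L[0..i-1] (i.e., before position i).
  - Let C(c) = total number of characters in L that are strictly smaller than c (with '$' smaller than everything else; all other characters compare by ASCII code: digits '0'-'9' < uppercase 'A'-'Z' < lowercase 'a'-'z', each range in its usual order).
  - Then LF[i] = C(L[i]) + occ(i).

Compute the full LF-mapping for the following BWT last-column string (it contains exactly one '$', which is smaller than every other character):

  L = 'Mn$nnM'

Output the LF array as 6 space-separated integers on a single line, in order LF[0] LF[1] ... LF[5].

Answer: 1 3 0 4 5 2

Derivation:
Char counts: '$':1, 'M':2, 'n':3
C (first-col start): C('$')=0, C('M')=1, C('n')=3
L[0]='M': occ=0, LF[0]=C('M')+0=1+0=1
L[1]='n': occ=0, LF[1]=C('n')+0=3+0=3
L[2]='$': occ=0, LF[2]=C('$')+0=0+0=0
L[3]='n': occ=1, LF[3]=C('n')+1=3+1=4
L[4]='n': occ=2, LF[4]=C('n')+2=3+2=5
L[5]='M': occ=1, LF[5]=C('M')+1=1+1=2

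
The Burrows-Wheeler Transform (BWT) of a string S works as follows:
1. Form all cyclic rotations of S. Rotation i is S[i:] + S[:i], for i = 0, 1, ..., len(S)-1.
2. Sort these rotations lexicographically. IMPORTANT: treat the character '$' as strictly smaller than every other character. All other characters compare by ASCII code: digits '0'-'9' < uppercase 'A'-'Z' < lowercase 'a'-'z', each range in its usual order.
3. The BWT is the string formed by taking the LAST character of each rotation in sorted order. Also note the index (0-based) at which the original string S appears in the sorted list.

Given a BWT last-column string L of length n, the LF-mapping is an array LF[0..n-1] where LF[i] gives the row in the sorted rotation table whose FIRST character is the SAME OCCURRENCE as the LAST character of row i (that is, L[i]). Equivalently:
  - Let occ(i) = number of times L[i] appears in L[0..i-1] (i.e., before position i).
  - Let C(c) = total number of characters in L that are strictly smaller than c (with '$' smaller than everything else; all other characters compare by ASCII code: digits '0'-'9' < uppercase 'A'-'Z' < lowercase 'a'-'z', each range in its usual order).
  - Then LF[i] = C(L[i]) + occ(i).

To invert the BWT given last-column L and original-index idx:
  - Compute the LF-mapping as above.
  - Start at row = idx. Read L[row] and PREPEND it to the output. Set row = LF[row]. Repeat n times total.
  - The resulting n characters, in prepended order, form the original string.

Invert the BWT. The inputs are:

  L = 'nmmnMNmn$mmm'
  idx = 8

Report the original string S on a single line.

Answer: mnmnmMmNmmn$

Derivation:
LF mapping: 9 3 4 10 1 2 5 11 0 6 7 8
Walk LF starting at row 8, prepending L[row]:
  step 1: row=8, L[8]='$', prepend. Next row=LF[8]=0
  step 2: row=0, L[0]='n', prepend. Next row=LF[0]=9
  step 3: row=9, L[9]='m', prepend. Next row=LF[9]=6
  step 4: row=6, L[6]='m', prepend. Next row=LF[6]=5
  step 5: row=5, L[5]='N', prepend. Next row=LF[5]=2
  step 6: row=2, L[2]='m', prepend. Next row=LF[2]=4
  step 7: row=4, L[4]='M', prepend. Next row=LF[4]=1
  step 8: row=1, L[1]='m', prepend. Next row=LF[1]=3
  step 9: row=3, L[3]='n', prepend. Next row=LF[3]=10
  step 10: row=10, L[10]='m', prepend. Next row=LF[10]=7
  step 11: row=7, L[7]='n', prepend. Next row=LF[7]=11
  step 12: row=11, L[11]='m', prepend. Next row=LF[11]=8
Reversed output: mnmnmMmNmmn$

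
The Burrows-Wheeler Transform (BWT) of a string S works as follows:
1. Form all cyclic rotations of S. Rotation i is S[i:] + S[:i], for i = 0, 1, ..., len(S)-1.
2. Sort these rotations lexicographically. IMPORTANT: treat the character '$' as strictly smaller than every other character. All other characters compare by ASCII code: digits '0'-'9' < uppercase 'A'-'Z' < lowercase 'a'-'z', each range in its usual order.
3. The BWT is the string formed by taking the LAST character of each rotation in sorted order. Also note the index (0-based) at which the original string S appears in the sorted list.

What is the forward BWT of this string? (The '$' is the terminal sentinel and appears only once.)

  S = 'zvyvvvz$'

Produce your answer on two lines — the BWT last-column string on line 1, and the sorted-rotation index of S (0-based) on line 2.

Answer: zyvzvvv$
7

Derivation:
All 8 rotations (rotation i = S[i:]+S[:i]):
  rot[0] = zvyvvvz$
  rot[1] = vyvvvz$z
  rot[2] = yvvvz$zv
  rot[3] = vvvz$zvy
  rot[4] = vvz$zvyv
  rot[5] = vz$zvyvv
  rot[6] = z$zvyvvv
  rot[7] = $zvyvvvz
Sorted (with $ < everything):
  sorted[0] = $zvyvvvz  (last char: 'z')
  sorted[1] = vvvz$zvy  (last char: 'y')
  sorted[2] = vvz$zvyv  (last char: 'v')
  sorted[3] = vyvvvz$z  (last char: 'z')
  sorted[4] = vz$zvyvv  (last char: 'v')
  sorted[5] = yvvvz$zv  (last char: 'v')
  sorted[6] = z$zvyvvv  (last char: 'v')
  sorted[7] = zvyvvvz$  (last char: '$')
Last column: zyvzvvv$
Original string S is at sorted index 7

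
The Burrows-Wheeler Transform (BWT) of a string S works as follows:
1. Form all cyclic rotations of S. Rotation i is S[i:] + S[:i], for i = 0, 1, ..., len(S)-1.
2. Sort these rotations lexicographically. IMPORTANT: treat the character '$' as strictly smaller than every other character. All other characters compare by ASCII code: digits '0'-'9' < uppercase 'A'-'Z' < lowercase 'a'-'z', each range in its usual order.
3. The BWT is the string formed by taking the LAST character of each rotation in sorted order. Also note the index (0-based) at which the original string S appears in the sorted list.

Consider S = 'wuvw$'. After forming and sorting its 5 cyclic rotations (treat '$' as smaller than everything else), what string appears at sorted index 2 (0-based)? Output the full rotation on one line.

All 5 rotations (rotation i = S[i:]+S[:i]):
  rot[0] = wuvw$
  rot[1] = uvw$w
  rot[2] = vw$wu
  rot[3] = w$wuv
  rot[4] = $wuvw
Sorted (with $ < everything):
  sorted[0] = $wuvw
  sorted[1] = uvw$w
  sorted[2] = vw$wu
  sorted[3] = w$wuv
  sorted[4] = wuvw$
sorted[2] = vw$wu

Answer: vw$wu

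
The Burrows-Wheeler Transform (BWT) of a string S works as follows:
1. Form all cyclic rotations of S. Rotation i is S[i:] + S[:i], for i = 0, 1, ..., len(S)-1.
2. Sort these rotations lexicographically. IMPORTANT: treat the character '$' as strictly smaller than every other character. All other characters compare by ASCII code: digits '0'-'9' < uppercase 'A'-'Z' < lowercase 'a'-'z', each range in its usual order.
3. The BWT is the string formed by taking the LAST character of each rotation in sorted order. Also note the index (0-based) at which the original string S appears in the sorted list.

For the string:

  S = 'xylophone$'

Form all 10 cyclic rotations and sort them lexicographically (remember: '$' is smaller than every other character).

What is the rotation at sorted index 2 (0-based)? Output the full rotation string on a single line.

All 10 rotations (rotation i = S[i:]+S[:i]):
  rot[0] = xylophone$
  rot[1] = ylophone$x
  rot[2] = lophone$xy
  rot[3] = ophone$xyl
  rot[4] = phone$xylo
  rot[5] = hone$xylop
  rot[6] = one$xyloph
  rot[7] = ne$xylopho
  rot[8] = e$xylophon
  rot[9] = $xylophone
Sorted (with $ < everything):
  sorted[0] = $xylophone
  sorted[1] = e$xylophon
  sorted[2] = hone$xylop
  sorted[3] = lophone$xy
  sorted[4] = ne$xylopho
  sorted[5] = one$xyloph
  sorted[6] = ophone$xyl
  sorted[7] = phone$xylo
  sorted[8] = xylophone$
  sorted[9] = ylophone$x
sorted[2] = hone$xylop

Answer: hone$xylop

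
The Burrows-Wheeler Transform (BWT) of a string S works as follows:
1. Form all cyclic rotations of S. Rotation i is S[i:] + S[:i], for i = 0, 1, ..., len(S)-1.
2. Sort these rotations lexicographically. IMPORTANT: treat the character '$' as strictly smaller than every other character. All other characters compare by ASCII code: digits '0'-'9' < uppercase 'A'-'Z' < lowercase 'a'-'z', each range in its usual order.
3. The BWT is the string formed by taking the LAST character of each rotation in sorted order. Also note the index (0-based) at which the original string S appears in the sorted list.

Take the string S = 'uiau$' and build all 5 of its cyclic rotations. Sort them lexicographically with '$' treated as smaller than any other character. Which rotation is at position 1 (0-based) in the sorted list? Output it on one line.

Answer: au$ui

Derivation:
All 5 rotations (rotation i = S[i:]+S[:i]):
  rot[0] = uiau$
  rot[1] = iau$u
  rot[2] = au$ui
  rot[3] = u$uia
  rot[4] = $uiau
Sorted (with $ < everything):
  sorted[0] = $uiau
  sorted[1] = au$ui
  sorted[2] = iau$u
  sorted[3] = u$uia
  sorted[4] = uiau$
sorted[1] = au$ui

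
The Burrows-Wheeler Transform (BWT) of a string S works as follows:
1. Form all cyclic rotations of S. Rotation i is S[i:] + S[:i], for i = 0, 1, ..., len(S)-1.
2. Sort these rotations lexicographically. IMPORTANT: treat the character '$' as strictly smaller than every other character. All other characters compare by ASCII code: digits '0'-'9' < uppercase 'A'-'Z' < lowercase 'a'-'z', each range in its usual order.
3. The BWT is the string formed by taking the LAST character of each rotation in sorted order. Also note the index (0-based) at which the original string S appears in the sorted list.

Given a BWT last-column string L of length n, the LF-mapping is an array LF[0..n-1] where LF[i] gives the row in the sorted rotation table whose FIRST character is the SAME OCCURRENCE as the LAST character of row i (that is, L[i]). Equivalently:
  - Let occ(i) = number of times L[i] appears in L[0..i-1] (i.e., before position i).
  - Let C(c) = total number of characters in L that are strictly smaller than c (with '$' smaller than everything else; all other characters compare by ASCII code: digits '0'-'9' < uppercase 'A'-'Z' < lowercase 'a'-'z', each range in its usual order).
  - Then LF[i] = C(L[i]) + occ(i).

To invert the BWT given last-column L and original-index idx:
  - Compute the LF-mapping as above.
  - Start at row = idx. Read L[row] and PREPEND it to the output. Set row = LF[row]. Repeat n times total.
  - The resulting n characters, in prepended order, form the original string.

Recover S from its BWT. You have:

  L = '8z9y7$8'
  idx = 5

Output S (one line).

Answer: y8z798$

Derivation:
LF mapping: 2 6 4 5 1 0 3
Walk LF starting at row 5, prepending L[row]:
  step 1: row=5, L[5]='$', prepend. Next row=LF[5]=0
  step 2: row=0, L[0]='8', prepend. Next row=LF[0]=2
  step 3: row=2, L[2]='9', prepend. Next row=LF[2]=4
  step 4: row=4, L[4]='7', prepend. Next row=LF[4]=1
  step 5: row=1, L[1]='z', prepend. Next row=LF[1]=6
  step 6: row=6, L[6]='8', prepend. Next row=LF[6]=3
  step 7: row=3, L[3]='y', prepend. Next row=LF[3]=5
Reversed output: y8z798$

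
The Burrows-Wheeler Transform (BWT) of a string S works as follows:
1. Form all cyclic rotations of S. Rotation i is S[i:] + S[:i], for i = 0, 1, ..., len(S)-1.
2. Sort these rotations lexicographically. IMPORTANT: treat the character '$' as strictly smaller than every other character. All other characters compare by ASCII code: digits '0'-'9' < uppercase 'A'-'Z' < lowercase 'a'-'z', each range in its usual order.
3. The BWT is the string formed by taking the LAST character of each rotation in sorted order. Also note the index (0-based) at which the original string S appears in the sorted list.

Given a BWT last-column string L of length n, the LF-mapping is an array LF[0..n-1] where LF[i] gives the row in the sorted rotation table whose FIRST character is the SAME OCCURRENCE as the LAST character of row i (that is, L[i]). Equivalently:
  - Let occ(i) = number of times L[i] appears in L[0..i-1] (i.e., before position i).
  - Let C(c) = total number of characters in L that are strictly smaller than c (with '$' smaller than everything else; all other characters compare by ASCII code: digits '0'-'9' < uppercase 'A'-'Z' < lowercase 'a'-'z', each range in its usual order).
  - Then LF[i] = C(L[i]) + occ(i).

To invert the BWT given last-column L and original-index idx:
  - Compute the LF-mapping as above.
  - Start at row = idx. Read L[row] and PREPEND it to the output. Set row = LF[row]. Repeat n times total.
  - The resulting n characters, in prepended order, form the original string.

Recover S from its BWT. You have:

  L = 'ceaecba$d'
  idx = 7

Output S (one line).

Answer: eaadebcc$

Derivation:
LF mapping: 4 7 1 8 5 3 2 0 6
Walk LF starting at row 7, prepending L[row]:
  step 1: row=7, L[7]='$', prepend. Next row=LF[7]=0
  step 2: row=0, L[0]='c', prepend. Next row=LF[0]=4
  step 3: row=4, L[4]='c', prepend. Next row=LF[4]=5
  step 4: row=5, L[5]='b', prepend. Next row=LF[5]=3
  step 5: row=3, L[3]='e', prepend. Next row=LF[3]=8
  step 6: row=8, L[8]='d', prepend. Next row=LF[8]=6
  step 7: row=6, L[6]='a', prepend. Next row=LF[6]=2
  step 8: row=2, L[2]='a', prepend. Next row=LF[2]=1
  step 9: row=1, L[1]='e', prepend. Next row=LF[1]=7
Reversed output: eaadebcc$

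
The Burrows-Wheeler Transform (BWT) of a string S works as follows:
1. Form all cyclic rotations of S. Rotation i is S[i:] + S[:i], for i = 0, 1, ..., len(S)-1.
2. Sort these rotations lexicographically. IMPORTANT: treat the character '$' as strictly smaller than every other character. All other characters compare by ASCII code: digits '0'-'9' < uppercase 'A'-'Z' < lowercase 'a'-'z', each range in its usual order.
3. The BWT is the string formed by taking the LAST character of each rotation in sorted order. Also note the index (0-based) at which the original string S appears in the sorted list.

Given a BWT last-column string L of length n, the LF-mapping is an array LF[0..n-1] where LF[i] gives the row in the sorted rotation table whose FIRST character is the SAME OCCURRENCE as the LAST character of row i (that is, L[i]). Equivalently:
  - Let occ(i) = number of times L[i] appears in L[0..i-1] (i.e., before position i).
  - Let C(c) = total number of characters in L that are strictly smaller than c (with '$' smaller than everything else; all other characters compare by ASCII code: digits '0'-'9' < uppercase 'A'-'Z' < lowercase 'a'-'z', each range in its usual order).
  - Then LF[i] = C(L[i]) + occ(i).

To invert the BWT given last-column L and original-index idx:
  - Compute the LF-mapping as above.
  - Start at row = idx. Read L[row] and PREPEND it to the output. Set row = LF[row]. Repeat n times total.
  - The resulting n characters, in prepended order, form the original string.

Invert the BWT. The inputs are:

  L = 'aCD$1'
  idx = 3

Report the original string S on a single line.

Answer: DC1a$

Derivation:
LF mapping: 4 2 3 0 1
Walk LF starting at row 3, prepending L[row]:
  step 1: row=3, L[3]='$', prepend. Next row=LF[3]=0
  step 2: row=0, L[0]='a', prepend. Next row=LF[0]=4
  step 3: row=4, L[4]='1', prepend. Next row=LF[4]=1
  step 4: row=1, L[1]='C', prepend. Next row=LF[1]=2
  step 5: row=2, L[2]='D', prepend. Next row=LF[2]=3
Reversed output: DC1a$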